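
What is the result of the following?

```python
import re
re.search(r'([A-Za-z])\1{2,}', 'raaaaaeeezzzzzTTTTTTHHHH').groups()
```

('a',)

The match spans [1:6] → 'aaaaa'.
Captured: group 1 = 'a'.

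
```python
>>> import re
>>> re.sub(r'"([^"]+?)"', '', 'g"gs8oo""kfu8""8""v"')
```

'g'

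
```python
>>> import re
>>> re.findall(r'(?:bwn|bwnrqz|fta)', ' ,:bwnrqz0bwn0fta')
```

Alternation tries branches left to right and keeps the first one that lets the overall match succeed at that position.
`findall` yields the raw match text (3 of them) because the pattern has no groups.

['bwn', 'bwn', 'fta']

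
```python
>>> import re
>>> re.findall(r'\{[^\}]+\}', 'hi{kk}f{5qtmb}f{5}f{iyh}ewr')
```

No capturing groups, so `findall` returns the 4 full match strings.

['{kk}', '{5qtmb}', '{5}', '{iyh}']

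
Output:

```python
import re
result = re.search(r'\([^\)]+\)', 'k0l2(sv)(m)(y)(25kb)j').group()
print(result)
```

The match spans [4:8] → '(sv)'.

(sv)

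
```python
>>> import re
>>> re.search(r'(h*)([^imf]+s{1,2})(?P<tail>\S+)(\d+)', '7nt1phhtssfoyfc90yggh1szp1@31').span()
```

(0, 29)

The match spans [0:29] → '7nt1phhtssfoyfc90yggh1szp1@31'.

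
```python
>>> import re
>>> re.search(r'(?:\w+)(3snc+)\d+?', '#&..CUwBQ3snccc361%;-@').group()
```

'CUwBQ3snccc3'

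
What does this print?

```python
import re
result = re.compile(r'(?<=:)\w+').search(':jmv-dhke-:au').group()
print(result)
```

The lookaround is zero-width — it requires the adjacent text to match without consuming it, so the asserted text isn't part of the match.
The match spans [1:4] → 'jmv'.

jmv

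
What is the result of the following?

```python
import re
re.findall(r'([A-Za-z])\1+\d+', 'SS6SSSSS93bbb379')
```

['S', 'S', 'b']

`\1` is not a pattern — it's the concrete string captured by group 1, re-applied verbatim.
Because there's exactly one group, `findall` drops the full match and keeps group 1 from each hit.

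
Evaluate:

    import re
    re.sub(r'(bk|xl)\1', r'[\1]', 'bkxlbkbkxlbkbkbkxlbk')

'bkxl[bk]xl[bk]bkxlbk'

A backreference is literal: `\1` must see the identical characters the first group matched.
`\1` in the replacement pulls in group 1's text for each match.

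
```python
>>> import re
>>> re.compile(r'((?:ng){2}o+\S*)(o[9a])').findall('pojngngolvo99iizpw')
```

This matches the literal 'ng' repeated 2 times, then one or more of the literal 'o', then zero or more of a non-whitespace character (captured); then the literal 'o', then one of [9a] (captured).
Scanning left to right: at [3:12] match 'ngngolvo9', groups = ('ngngolv', 'o9').
With 2 capturing groups, `findall` returns a 2-tuple per match.

[('ngngolv', 'o9')]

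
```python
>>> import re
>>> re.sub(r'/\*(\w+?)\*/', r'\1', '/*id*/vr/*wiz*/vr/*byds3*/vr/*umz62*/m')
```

'idvrwizvrbyds3vrumz62m'

The replacement refers to a captured group, so each match is rewritten using its own captured text.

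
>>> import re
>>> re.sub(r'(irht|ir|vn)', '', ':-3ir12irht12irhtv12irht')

':-31212v12'

`|` is ordered: at each position the engine commits to the first alternative that works.
`sub` substitutes '' at each match site.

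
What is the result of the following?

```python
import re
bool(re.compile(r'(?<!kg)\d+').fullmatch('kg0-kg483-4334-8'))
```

`(?!…)`/`(?<!…)` only lets a position through if the neighbouring text does NOT match; no characters are consumed.
For `fullmatch`, every character of the input must be accounted for by the pattern.
Here there's no way to consume every character, so the call returns None, and `bool(None)` is False.

False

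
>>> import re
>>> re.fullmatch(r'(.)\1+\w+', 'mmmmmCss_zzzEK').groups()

('m',)

The backreference `\1` re-matches whatever the first group consumed, character for character.
`fullmatch` succeeds only if the pattern covers the string from start to end.
The match spans [0:14] → 'mmmmmCss_zzzEK'.
Captured: group 1 = 'm'.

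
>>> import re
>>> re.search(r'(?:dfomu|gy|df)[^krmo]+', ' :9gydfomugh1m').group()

'gydf'

The match spans [3:7] → 'gydf'.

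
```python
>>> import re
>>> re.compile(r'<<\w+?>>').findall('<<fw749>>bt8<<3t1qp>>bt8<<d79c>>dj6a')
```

['<<fw749>>', '<<3t1qp>>', '<<d79c>>']

Matches: at [0:9] → '<<fw749>>'; at [12:21] → '<<3t1qp>>'; at [24:32] → '<<d79c>>'.
Since nothing is captured, `findall` lists the 3 matched substrings directly.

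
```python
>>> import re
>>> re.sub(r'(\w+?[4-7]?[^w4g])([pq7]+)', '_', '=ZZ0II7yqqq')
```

'=__'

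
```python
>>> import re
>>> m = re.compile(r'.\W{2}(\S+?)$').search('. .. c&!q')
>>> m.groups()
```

('c&!q',)

Pattern: any character, then exactly 2 of a non-word character; then one or more of a non-whitespace character (lazy) (captured); then anchored at the end.
`re.search` scans for the first position where the pattern succeeds.
The match spans [2:9] → '.. c&!q'.
Captured: group 1 = 'c&!q'.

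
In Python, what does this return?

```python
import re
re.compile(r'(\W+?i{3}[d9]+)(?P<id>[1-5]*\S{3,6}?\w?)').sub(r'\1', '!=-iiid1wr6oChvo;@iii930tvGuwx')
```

'!=-iiidChvo;@iii9uwx'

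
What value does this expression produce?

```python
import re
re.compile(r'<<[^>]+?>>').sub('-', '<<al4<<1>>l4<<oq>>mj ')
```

'-l4-mj '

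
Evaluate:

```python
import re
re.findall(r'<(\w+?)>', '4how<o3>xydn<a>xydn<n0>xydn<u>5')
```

Scanning left to right: at [4:8] match '<o3>', group 1 = 'o3'; at [12:15] match '<a>', group 1 = 'a'; at [19:23] match '<n0>', group 1 = 'n0'; at [27:30] match '<u>', group 1 = 'u'.
`findall` collects group 1 from each match (4 total).

['o3', 'a', 'n0', 'u']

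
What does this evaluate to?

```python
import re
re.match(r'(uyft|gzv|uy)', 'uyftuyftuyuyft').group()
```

'uyft'

`|` is ordered: at each position the engine commits to the first alternative that works.
With `match`, the pattern is implicitly anchored at the beginning.
The match spans [0:4] → 'uyft'.
Captured: group 1 = 'uyft'.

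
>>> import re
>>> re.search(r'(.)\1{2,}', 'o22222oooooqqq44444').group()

The backreference `\1` re-matches whatever the first group consumed, character for character.
`search` walks the string left to right and returns the first match it finds.
The match spans [1:6] → '22222'.
Captured: group 1 = '2'.

'22222'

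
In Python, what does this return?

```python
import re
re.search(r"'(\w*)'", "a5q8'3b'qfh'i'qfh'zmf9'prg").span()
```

The match spans [4:8] → "'3b'".

(4, 8)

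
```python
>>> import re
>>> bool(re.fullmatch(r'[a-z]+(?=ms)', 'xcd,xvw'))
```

Because the assertion is zero-width, the text it checks is not consumed and won't appear in the result.
`re.fullmatch` is like wrapping the pattern in `^…$` (in single-line mode).
Here the pattern can't cover the whole string, so the call returns None, and `bool(None)` is False.

False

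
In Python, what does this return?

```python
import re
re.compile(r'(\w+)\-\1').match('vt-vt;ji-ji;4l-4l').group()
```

A backreference is literal: `\1` must see the identical characters the first group matched.
`re.match` won't scan ahead — the pattern has to work from the very first character.
The match spans [0:5] → 'vt-vt'.
Captured: group 1 = 'vt'.

'vt-vt'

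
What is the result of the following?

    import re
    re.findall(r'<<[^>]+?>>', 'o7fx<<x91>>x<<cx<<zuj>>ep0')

Since nothing is captured, `findall` lists the 2 matched substrings directly.

['<<x91>>', '<<cx<<zuj>>']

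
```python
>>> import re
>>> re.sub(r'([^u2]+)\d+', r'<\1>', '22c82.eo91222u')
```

'22<c8><.eo91>u'

This matches one or more of any character except [u2] (captured); then one or more of a digit.
Each match is replaced using the text its own group 1 captured.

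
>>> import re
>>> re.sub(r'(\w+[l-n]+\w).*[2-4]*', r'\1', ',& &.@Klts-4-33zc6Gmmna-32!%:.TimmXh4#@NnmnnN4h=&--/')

',& &.@Klt'

This matches one or more of a word character, then one or more of a character in [l-n], then a word character (captured); then zero or more of any character, then zero or more of a character in [2-4].
Matches: at [6:52] → 'Klts-4-33zc6Gmmna-32!%:.TimmXh4#@NnmnnN4h=&--/'.
`\1` in the replacement pulls in group 1's text for each match.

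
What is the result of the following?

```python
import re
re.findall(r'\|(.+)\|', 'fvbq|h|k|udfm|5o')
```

Walking the string: at [4:14] match '|h|k|udfm|', group 1 = 'h|k|udfm'.
With a single group, `findall` returns only what that group captured — 1 item.

['h|k|udfm']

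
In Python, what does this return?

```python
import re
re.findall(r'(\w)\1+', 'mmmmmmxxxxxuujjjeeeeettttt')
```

['m', 'x', 'u', 'j', 'e', 't']

A backreference is literal: `\1` must see the identical characters the first group matched.
`findall` collects group 1 from each match (6 total).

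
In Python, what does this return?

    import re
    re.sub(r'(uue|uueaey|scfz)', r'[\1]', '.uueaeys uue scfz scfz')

The regex engine tests alternatives in the order written; an earlier branch that matches wins even if a later one would match more.
Matches: at [1:4] → 'uue'; at [9:12] → 'uue'; at [13:17] → 'scfz'; at [18:22] → 'scfz'.
The replacement refers to a captured group, so each match is rewritten using its own captured text.

'.[uue]aeys [uue] [scfz] [scfz]'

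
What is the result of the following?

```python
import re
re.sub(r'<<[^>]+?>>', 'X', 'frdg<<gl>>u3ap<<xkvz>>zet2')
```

'frdgXu3apXzet2'

Matches: at [4:10] → '<<gl>>'; at [14:22] → '<<xkvz>>'.
Each match is replaced by 'X'.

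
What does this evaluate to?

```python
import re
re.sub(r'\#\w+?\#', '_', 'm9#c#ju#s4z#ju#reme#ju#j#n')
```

'm9_ju_ju_ju_n'

Matches: at [2:5] → '#c#'; at [7:12] → '#s4z#'; at [14:20] → '#reme#'; at [22:25] → '#j#'.
`sub` substitutes '_' at each match site.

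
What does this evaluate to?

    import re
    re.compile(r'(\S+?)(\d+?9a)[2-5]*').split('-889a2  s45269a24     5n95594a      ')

The pattern matches one or more of a non-whitespace character (lazy) (captured); then one or more of a digit (lazy), then the literal '9a' (captured); then zero or more of a character in [2-5].
Lazy quantifiers expand one character at a time until the remainder of the pattern can match.
Matches to split on: at [0:6] → '-889a2'; at [8:17] → 's45269a24'.
The group in the pattern means `split` returns the separators' captures alongside the pieces.

['', '-', '889a', '  ', 's', '45269a', '     5n95594a      ']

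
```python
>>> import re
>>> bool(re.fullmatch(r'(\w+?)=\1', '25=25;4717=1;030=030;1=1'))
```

After group 1 captures some text, `\1` only succeeds where that same text appears again.
`re.fullmatch` requires the pattern to consume the entire string.
Here the pattern can't cover the whole string, so the call returns None, and `bool(None)` is False.

False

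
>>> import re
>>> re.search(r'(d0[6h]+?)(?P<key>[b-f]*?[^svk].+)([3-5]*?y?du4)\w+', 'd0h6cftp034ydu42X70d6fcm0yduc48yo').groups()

Pattern: the literal 'd0', then one or more of one of [6h] (lazy) (captured); then zero or more of a character in [b-f] (lazy), then any character except [svk], then one or more of any character (captured as 'key'); then zero or more of a character in [3-5] (lazy), then optionally a literal 'y', then the literal 'du4' (captured); then one or more of a word character.
The `?` after the quantifier makes it lazy — it takes as little as possible before letting the rest of the pattern try.
Unlike `match`, `search` isn't anchored — it looks for the pattern anywhere in the string.
The match spans [0:33] → 'd0h6cftp034ydu42X70d6fcm0yduc48yo'.
Captured: group 1 = 'd0h', group 2 = '6cftp034y', group 3 = 'du4'.

('d0h', '6cftp034y', 'du4')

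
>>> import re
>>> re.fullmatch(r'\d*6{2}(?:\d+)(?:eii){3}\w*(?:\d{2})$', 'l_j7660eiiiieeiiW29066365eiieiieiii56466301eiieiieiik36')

None

Pattern: zero or more of a digit, then exactly 2 of the literal '6'; then one or more of a digit (non-capturing group); then the literal 'eii' repeated 3 times, then zero or more of a word character; then exactly 2 of a digit (non-capturing group); then anchored at the end.
`re.fullmatch` requires the pattern to consume the entire string.
Here there's no way to consume every character, so the call returns None.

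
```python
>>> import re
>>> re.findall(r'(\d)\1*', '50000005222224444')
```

['5', '0', '5', '2', '4']

A backreference is literal: `\1` must see the identical characters the first group matched.
With a single group, `findall` returns only what that group captured — 5 items.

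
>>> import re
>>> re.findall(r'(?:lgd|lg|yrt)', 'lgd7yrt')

Alternation tries branches left to right and keeps the first one that lets the overall match succeed at that position.
`findall` yields the raw match text (2 of them) because the pattern has no groups.

['lgd', 'yrt']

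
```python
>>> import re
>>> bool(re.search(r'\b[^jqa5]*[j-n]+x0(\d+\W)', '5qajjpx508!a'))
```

False

Pattern: a word boundary (`\b`, zero-width); then zero or more of any character except [jqa5], then one or more of a character in [j-n], then the literal 'x0'; then one or more of a digit, then a non-word character (captured).
Unlike `match`, `search` isn't anchored — it looks for the pattern anywhere in the string.
Here no position works, so the call returns None, and `bool(None)` is False.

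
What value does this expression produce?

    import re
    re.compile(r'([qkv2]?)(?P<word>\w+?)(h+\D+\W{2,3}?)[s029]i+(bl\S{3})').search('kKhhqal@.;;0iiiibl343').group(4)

This matches optionally one of [qkv2] (captured); then one or more of a word character (lazy) (captured as 'word'); then one or more of the literal 'h', then one or more of a non-digit, then 2 to 3 of a non-word character (lazy) (captured); then one of [s029], then one or more of the literal 'i'; then the literal 'bl', then exactly 3 of a non-whitespace character (captured).
`search` walks the string left to right and returns the first match it finds.
The match spans [0:21] → 'kKhhqal@.;;0iiiibl343'.
Captured: group 1 = 'k', group 2 = 'K', group 3 = 'hhqal@.;;', group 4 = 'bl343'.

'bl343'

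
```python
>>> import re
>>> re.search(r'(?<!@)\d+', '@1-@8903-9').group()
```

'903'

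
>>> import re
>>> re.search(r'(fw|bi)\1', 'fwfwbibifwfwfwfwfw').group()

After group 1 captures some text, `\1` only succeeds where that same text appears again.
The match spans [0:4] → 'fwfw'.

'fwfw'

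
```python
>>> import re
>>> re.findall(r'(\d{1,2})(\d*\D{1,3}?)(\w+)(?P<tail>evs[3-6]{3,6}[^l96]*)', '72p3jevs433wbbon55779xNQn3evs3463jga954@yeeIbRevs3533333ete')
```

[('72', 'p', '3jevs433wbbon55779xNQn3', 'evs3463jga'), ('95', '4@', 'yeeIbR', 'evs3533333ete')]

The pattern matches 1 to 2 of a digit (captured); then zero or more of a digit, then 1 to 3 of a non-digit (lazy) (captured); then one or more of a word character (captured); then the literal 'evs', then 3 to 6 of a character in [3-6], then zero or more of any character except [l96] (captured as 'tail').
Matches: at [0:36] match '72p3jevs433wbbon55779xNQn3evs3463jga', groups = ('72', 'p', '3jevs433wbbon55779xNQn3', 'evs3463jga'); at [36:59] match '954@yeeIbRevs3533333ete', groups = ('95', '4@', 'yeeIbR', 'evs3533333ete').
4 groups means each result is a tuple of 4 captured strings — 2 here.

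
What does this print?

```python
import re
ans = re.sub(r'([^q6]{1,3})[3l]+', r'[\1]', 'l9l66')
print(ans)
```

This matches 1 to 3 of any character except [q6] (captured); then one or more of one of [3l].
`\1` in the replacement pulls in group 1's text for each match.

[l9]66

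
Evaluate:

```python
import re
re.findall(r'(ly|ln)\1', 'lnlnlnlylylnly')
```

['ln', 'ly']

After group 1 captures some text, `\1` only succeeds where that same text appears again.
One capturing group, so `findall` returns just the captured substring from each match — 2 in all.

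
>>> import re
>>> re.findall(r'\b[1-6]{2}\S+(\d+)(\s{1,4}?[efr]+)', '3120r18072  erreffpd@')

This matches a word boundary (`\b`, zero-width); then exactly 2 of a character in [1-6], then one or more of a non-whitespace character; then one or more of a digit (captured); then 1 to 4 of whitespace (lazy), then one or more of one of [efr] (captured).
Multiple groups make `findall` return tuples — one 2-tuple for the one match.

[('2', '  erreff')]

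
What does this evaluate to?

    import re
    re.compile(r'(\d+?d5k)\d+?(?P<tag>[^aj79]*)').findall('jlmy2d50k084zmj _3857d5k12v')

[('3857d5k', '2v')]

With the lazy modifier that quantifier settles for the fewest repetitions that let the rest of the pattern succeed (the atoms after it are unaffected and can still be greedy).
`findall` packs the 2 group values into a tuple for every match.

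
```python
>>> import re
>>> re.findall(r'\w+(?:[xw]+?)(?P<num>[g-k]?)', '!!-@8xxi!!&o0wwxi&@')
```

['i', 'i']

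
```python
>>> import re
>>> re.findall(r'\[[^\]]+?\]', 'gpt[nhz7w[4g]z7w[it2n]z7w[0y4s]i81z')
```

['[nhz7w[4g]', '[it2n]', '[0y4s]']

Since nothing is captured, `findall` lists the 3 matched substrings directly.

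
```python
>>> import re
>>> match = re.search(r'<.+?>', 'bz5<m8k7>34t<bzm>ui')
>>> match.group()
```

'<m8k7>'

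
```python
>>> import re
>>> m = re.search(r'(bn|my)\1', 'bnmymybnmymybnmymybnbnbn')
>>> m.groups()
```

('my',)

After group 1 captures some text, `\1` only succeeds where that same text appears again.
Unlike `match`, `search` isn't anchored — it looks for the pattern anywhere in the string.
The match spans [2:6] → 'mymy'.
Captured: group 1 = 'my'.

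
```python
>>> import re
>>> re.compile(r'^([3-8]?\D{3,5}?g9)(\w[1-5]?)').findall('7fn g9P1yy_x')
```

The pattern matches anchored at the start of the string; then optionally a character in [3-8], then 3 to 5 of a non-digit (lazy), then the literal 'g9' (captured); then a word character, then optionally a character in [1-5] (captured).
Scanning left to right: at [0:8] match '7fn g9P1', groups = ('7fn g9', 'P1').
`findall` packs the 2 group values into a tuple for every match.

[('7fn g9', 'P1')]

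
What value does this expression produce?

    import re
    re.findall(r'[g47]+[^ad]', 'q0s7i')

Pattern: one or more of one of [g47]; then any character except [ad].
Walking the string: at [3:5] → '7i'.
With no groups in the pattern, `findall` gives back each whole match — 1 here.

['7i']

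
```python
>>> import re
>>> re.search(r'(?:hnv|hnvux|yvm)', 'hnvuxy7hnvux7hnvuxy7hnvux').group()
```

'hnv'

The regex engine tests alternatives in the order written; an earlier branch that matches wins even if a later one would match more.
The match spans [0:3] → 'hnv'.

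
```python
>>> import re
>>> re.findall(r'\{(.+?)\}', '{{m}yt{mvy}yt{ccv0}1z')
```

['{m', 'mvy', 'ccv0']

A `+?`/`*?`/`{m,n}?` starts at its minimum and grows only as far as needed for what follows to match.
Matches: at [0:4] match '{{m}', group 1 = '{m'; at [6:11] match '{mvy}', group 1 = 'mvy'; at [13:19] match '{ccv0}', group 1 = 'ccv0'.
`findall` collects group 1 from each match (3 total).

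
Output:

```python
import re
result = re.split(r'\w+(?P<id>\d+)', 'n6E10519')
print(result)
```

This matches one or more of a word character; then one or more of a digit (captured as 'id').
Matches to split on: at [0:8] → 'n6E10519'.
`re.split` interleaves the captured-group text with the surrounding fragments.

['', '9', '']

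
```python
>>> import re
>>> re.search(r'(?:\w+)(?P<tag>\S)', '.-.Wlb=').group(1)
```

'='

The match spans [3:7] → 'Wlb='.
Captured: group 1 = '='.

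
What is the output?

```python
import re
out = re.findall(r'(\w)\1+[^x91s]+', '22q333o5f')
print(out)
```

['2']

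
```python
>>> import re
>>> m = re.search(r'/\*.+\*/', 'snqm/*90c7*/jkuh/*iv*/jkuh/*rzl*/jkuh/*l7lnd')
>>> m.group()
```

'/*90c7*/jkuh/*iv*/jkuh/*rzl*/'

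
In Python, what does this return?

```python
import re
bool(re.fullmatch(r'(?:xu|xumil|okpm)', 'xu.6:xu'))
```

`fullmatch` succeeds only if the pattern covers the string from start to end.
Here there's no way to consume every character, so the call returns None, and `bool(None)` is False.

False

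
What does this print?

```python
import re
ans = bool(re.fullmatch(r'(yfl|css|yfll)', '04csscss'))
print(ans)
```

False

`re.fullmatch` requires the pattern to consume the entire string.
Here the pattern can't cover the whole string, so the call returns None, and `bool(None)` is False.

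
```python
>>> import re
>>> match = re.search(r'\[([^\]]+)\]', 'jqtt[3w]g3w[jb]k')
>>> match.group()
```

'[3w]'

`search` walks the string left to right and returns the first match it finds.
The match spans [4:8] → '[3w]'.
Captured: group 1 = '3w'.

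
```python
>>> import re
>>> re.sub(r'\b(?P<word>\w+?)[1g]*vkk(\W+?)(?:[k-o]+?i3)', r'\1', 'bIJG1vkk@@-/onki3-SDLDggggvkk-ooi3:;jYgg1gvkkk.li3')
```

'bIJG-SDLD:;jYgg1gvkkk.li3'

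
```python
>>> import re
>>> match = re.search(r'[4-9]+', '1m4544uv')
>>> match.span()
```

(2, 6)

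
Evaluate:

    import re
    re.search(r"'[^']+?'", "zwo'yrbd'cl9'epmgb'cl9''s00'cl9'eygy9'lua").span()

`search` walks the string left to right and returns the first match it finds.
The match spans [3:9] → "'yrbd'".

(3, 9)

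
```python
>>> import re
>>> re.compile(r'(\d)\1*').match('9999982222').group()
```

'99999'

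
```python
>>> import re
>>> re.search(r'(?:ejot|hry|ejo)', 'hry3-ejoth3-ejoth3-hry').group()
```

'hry'

`search` walks the string left to right and returns the first match it finds.
The match spans [0:3] → 'hry'.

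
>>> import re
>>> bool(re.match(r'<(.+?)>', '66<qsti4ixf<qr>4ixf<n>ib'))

`re.match` only tries the pattern at the start of the string.
Here the pattern fails at index 0, so the call returns None, and `bool(None)` is False.

False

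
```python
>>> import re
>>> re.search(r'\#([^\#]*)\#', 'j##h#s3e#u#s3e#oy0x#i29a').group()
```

`re.search` tries every starting position until one works.
The match spans [1:3] → '##'.
Captured: group 1 = ''.

'##'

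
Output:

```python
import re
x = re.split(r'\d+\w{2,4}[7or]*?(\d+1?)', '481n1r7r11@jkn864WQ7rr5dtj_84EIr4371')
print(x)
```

['', '11', '@jkn', '5', 'dtj_', '371', '']

Pattern: one or more of a digit; then 2 to 4 of a word character, then zero or more of one of [7or] (lazy); then one or more of a digit, then optionally the literal '1' (captured).
Matches to split on: at [0:10] → '481n1r7r11'; at [14:23] → '864WQ7rr5'; at [27:36] → '84EIr4371'.
With a capturing group present, the delimiter's captured portion is kept in the result list.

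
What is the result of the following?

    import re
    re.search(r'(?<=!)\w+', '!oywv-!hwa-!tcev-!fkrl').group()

The `(?=…)`/`(?<=…)` assertion just peeks at neighbouring text; it doesn't advance the match position.
`re.search` tries every starting position until one works.
The match spans [1:5] → 'oywv'.

'oywv'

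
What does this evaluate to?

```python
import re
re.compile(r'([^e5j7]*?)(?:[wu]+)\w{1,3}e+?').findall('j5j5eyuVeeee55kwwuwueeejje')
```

['y', 'k']

Lazy quantifiers expand one character at a time until the remainder of the pattern can match.
Because there's exactly one group, `findall` drops the full match and keeps group 1 from each hit.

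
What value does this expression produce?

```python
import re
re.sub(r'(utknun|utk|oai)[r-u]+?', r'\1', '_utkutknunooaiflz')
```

'_utktknunooaiflz'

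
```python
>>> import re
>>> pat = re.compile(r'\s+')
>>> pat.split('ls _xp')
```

['ls', '_xp']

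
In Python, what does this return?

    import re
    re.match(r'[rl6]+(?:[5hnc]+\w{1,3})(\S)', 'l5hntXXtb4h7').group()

The pattern matches one or more of one of [rl6]; then one or more of one of [5hnc], then 1 to 3 of a word character (non-capturing group); then a non-whitespace character (captured).
`re.match` only tries the pattern at the start of the string.
The match spans [0:8] → 'l5hntXXt'.
Captured: group 1 = 't'.

'l5hntXXt'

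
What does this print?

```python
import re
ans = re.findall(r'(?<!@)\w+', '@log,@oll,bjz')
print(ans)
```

['og', 'll', 'bjz']

A negative assertion filters positions out without eating any characters.
Matches: at [2:4] → 'og'; at [7:9] → 'll'; at [10:13] → 'bjz'.
With no groups in the pattern, `findall` gives back each whole match — 3 here.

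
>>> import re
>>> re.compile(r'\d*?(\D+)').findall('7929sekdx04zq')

['sekdx', 'zq']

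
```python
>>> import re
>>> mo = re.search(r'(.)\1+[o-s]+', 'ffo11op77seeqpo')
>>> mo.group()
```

After group 1 captures some text, `\1` only succeeds where that same text appears again.
The match spans [0:3] → 'ffo'.

'ffo'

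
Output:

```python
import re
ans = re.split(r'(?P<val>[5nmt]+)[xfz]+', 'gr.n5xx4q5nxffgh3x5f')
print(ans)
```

['gr.', 'n5', '4q', '5n', 'gh3x', '5', '']

The pattern matches one or more of one of [5nmt] (captured as 'val'); then one or more of one of [xfz].
Matches to split on: at [3:7] → 'n5xx'; at [9:14] → '5nxff'; at [18:20] → '5f'.
The group in the pattern means `split` returns the separators' captures alongside the pieces.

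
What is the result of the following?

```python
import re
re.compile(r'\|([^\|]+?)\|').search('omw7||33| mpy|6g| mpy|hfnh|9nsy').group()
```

The match spans [5:9] → '|33|'.

'|33|'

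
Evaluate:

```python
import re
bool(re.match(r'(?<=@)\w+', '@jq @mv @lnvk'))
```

Lookahead/lookbehind check context without consuming it, so the matched span excludes the asserted characters.
With `match`, the pattern is implicitly anchored at the beginning.
Here position 0 doesn't satisfy it, so the call returns None, and `bool(None)` is False.

False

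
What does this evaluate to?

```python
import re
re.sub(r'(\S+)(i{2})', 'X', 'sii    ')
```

`sub` substitutes 'X' at each match site.

'X    '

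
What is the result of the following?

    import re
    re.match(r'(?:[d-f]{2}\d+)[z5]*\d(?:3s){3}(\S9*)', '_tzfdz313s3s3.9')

`re.match` only tries the pattern at the start of the string.
Here position 0 doesn't satisfy it, so the call returns None.

None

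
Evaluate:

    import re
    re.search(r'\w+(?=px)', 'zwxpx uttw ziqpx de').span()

(0, 3)

The lookaround is zero-width — it requires the adjacent text to match without consuming it, so the asserted text isn't part of the match.
The match spans [0:3] → 'zwx'.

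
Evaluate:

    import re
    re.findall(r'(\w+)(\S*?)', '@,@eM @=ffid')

[('eM', ''), ('ffid', '')]

This matches one or more of a word character (captured); then zero or more of a non-whitespace character (lazy) (captured).
`findall` packs the 2 group values into a tuple for every match.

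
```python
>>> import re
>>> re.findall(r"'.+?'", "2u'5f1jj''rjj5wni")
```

Matches: at [2:9] → "'5f1jj'".
With no groups in the pattern, `findall` gives back each whole match — 1 here.

["'5f1jj'"]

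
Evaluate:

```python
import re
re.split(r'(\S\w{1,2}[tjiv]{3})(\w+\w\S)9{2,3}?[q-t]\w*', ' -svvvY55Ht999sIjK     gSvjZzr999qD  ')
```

[' ', '-svvv', 'Y55Ht9', '     gSvjZzr999qD  ']

The group in the pattern means `split` returns the separators' captures alongside the pieces.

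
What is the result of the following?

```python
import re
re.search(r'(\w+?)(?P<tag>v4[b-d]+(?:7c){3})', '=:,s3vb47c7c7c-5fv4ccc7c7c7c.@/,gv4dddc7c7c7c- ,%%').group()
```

Pattern: one or more of a word character (lazy) (captured); then the literal 'v4', then one or more of a character in [b-d], then the literal '7c' repeated 3 times (captured as 'tag').
`re.search` tries every starting position until one works.
The match spans [15:28] → '5fv4ccc7c7c7c'.
Captured: group 1 = '5f', group 2 = 'v4ccc7c7c7c'.

'5fv4ccc7c7c7c'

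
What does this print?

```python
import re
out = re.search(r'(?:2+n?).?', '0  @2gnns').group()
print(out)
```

This matches one or more of a literal '2', then optionally the literal 'n' (non-capturing group); then optionally any character.
`re.search` tries every starting position until one works.
The match spans [4:6] → '2g'.

2g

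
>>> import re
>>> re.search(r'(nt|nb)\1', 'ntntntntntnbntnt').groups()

The backreference `\1` re-matches whatever the first group consumed, character for character.
`re.search` scans for the first position where the pattern succeeds.
The match spans [0:4] → 'ntnt'.
Captured: group 1 = 'nt'.

('nt',)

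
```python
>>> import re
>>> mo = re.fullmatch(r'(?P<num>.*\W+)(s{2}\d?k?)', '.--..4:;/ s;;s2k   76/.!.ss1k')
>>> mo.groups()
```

('.--..4:;/ s;;s2k   76/.!.', 'ss1k')

The pattern matches zero or more of any character, then one or more of a non-word character (captured as 'num'); then exactly 2 of the literal 's', then optionally a digit, then optionally a literal 'k' (captured).
`fullmatch` succeeds only if the pattern covers the string from start to end.
The match spans [0:29] → '.--..4:;/ s;;s2k   76/.!.ss1k'.
Captured: group 1 = '.--..4:;/ s;;s2k   76/.!.', group 2 = 'ss1k'.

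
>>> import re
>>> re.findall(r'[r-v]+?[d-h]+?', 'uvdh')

This matches one or more of a character in [r-v] (lazy); then one or more of a character in [d-h] (lazy).
Scanning left to right: at [0:3] → 'uvd'.
Since nothing is captured, `findall` lists the 1 matched substring directly.

['uvd']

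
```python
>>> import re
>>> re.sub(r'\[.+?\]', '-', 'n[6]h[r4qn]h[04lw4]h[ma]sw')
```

'n-h-h-h-sw'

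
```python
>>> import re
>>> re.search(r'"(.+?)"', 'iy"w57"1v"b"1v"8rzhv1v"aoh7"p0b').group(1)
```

The match spans [2:7] → '"w57"'.
Captured: group 1 = 'w57'.

'w57'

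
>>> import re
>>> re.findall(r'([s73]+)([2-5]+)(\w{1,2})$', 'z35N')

[('3', '5', 'N')]

Pattern: one or more of one of [s73] (captured); then one or more of a character in [2-5] (captured); then 1 to 2 of a word character (captured); then anchored at the end.
Matches: at [1:4] match '35N', groups = ('3', '5', 'N').
With 3 capturing groups, `findall` returns a 3-tuple per match.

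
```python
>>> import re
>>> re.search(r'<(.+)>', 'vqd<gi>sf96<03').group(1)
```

`re.search` scans for the first position where the pattern succeeds.
The match spans [3:7] → '<gi>'.
Captured: group 1 = 'gi'.

'gi'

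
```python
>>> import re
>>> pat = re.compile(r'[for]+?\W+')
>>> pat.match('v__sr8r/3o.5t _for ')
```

None

Pattern: one or more of one of [for] (lazy); then one or more of a non-word character.
`match` is anchored at position 0; if the pattern doesn't fit there, it returns None.
Here position 0 doesn't satisfy it, so the call returns None.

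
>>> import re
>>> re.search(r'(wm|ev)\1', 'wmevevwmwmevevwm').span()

After group 1 captures some text, `\1` only succeeds where that same text appears again.
Unlike `match`, `search` isn't anchored — it looks for the pattern anywhere in the string.
The match spans [2:6] → 'evev'.
Captured: group 1 = 'ev'.

(2, 6)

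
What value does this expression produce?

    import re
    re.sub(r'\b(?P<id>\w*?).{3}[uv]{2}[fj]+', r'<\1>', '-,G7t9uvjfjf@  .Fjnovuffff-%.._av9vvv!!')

`\1` in the replacement pulls in group 1's text for each match.

'-,<G>@  .<F>-%.._av9vvv!!'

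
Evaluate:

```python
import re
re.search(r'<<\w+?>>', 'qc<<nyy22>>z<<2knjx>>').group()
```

`re.search` tries every starting position until one works.
The match spans [2:11] → '<<nyy22>>'.

'<<nyy22>>'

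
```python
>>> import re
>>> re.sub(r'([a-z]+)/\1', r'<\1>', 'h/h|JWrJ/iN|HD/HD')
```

`\1` is not a pattern — it's the concrete string captured by group 1, re-applied verbatim.
Matches: at [0:3] → 'h/h'.
`\1` in the replacement pulls in group 1's text for each match.

'<h>|JWrJ/iN|HD/HD'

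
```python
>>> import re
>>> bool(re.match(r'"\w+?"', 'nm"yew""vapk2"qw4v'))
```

`match` is anchored at position 0; if the pattern doesn't fit there, it returns None.
Here position 0 doesn't satisfy it, so the call returns None, and `bool(None)` is False.

False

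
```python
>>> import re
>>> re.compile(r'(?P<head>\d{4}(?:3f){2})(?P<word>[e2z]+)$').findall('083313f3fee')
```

Pattern: exactly 4 of a digit, then the literal '3f' repeated 2 times (captured as 'head'); then one or more of one of [e2z] (captured as 'word'); then anchored at the end.
Matches: at [1:11] match '83313f3fee', groups = ('83313f3f', 'ee').
With 2 capturing groups, `findall` returns a 2-tuple per match.

[('83313f3f', 'ee')]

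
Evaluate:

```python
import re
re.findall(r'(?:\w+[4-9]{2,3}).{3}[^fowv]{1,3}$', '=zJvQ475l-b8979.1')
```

This matches one or more of a word character, then 2 to 3 of a character in [4-9] (non-capturing group); then exactly 3 of any character, then 1 to 3 of any character except [fowv]; then anchored at the end.
No capturing groups, so `findall` returns the 1 full match string.

['b8979.1']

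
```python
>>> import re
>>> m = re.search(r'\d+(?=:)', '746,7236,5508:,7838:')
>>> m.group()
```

Because the assertion is zero-width, the text it checks is not consumed and won't appear in the result.
`search` walks the string left to right and returns the first match it finds.
The match spans [9:13] → '5508'.

'5508'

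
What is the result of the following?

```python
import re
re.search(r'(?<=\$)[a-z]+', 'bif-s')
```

None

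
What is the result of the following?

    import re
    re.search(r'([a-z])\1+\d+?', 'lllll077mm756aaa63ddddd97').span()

(0, 6)

After group 1 captures some text, `\1` only succeeds where that same text appears again.
The match spans [0:6] → 'lllll0'.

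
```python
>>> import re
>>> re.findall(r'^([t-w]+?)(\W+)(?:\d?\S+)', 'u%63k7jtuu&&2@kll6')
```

[('u', '%')]

This matches anchored at the start of the string; then one or more of a character in [t-w] (lazy) (captured); then one or more of a non-word character (captured); then optionally a digit, then one or more of a non-whitespace character (non-capturing group).
Walking the string: at [0:18] match 'u%63k7jtuu&&2@kll6', groups = ('u', '%').
Multiple groups make `findall` return tuples — one 2-tuple for the one match.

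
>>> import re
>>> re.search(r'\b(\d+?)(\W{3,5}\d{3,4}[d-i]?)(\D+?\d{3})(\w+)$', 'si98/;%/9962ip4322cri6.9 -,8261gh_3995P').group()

This matches a word boundary (`\b`, zero-width); then one or more of a digit (lazy) (captured); then 3 to 5 of a non-word character, then 3 to 4 of a digit, then optionally a character in [d-i] (captured); then one or more of a non-digit (lazy), then exactly 3 of a digit (captured); then one or more of a word character (captured); then anchored at the end.
`search` walks the string left to right and returns the first match it finds.
The match spans [23:39] → '9 -,8261gh_3995P'.
Captured: group 1 = '9', group 2 = ' -,8261g', group 3 = 'h_399', group 4 = '5P'.

'9 -,8261gh_3995P'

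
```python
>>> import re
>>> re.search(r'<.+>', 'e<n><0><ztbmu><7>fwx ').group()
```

The match spans [1:17] → '<n><0><ztbmu><7>'.

'<n><0><ztbmu><7>'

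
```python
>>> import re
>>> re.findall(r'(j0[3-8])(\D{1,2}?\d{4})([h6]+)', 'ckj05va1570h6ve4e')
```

[('j05', 'va1570', 'h6')]

Pattern: the literal 'j0', then a character in [3-8] (captured); then 1 to 2 of a non-digit (lazy), then exactly 4 of a digit (captured); then one or more of one of [h6] (captured).
Scanning left to right: at [2:13] match 'j05va1570h6', groups = ('j05', 'va1570', 'h6').
Multiple groups make `findall` return tuples — one 3-tuple for the one match.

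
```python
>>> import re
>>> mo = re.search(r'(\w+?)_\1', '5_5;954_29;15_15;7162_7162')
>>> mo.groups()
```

('5',)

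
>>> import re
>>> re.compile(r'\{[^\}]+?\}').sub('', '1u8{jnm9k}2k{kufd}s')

`sub` substitutes '' at each match site.

'1u82ks'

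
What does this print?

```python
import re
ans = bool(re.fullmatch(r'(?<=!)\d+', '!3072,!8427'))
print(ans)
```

The positive lookaround only admits positions where the adjacent text matches; those characters stay outside the span.
`re.fullmatch` is like wrapping the pattern in `^…$` (in single-line mode).
Here there's no way to consume every character, so the call returns None, and `bool(None)` is False.

False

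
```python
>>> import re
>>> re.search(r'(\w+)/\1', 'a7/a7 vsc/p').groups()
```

The match spans [0:5] → 'a7/a7'.
Captured: group 1 = 'a7'.

('a7',)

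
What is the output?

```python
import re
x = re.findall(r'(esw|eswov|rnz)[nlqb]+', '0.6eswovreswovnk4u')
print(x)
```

['eswov']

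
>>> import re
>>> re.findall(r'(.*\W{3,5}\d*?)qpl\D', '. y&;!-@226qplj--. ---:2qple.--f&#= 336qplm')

['. y&;!-@226qplj--. ---:2qple.--f&#= 336']

The pattern matches zero or more of any character, then 3 to 5 of a non-word character, then zero or more of a digit (lazy) (captured); then the literal 'qpl', then a non-digit.
Walking the string: at [0:43] match '. y&;!-@226qplj--. ---:2qple.--f&#= 336qplm', group 1 = '. y&;!-@226qplj--. ---:2qple.--f&#= 336'.
`findall` collects group 1 from the one match (1 total).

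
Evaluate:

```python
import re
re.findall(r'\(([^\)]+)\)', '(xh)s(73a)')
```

['xh', '73a']

With a single group, `findall` returns only what that group captured — 2 items.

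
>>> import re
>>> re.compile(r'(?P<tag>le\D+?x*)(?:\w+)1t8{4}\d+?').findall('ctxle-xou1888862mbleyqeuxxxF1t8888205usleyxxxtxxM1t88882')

Pattern: the literal 'le', then one or more of a non-digit (lazy), then zero or more of the literal 'x' (captured as 'tag'); then one or more of a word character (non-capturing group); then the literal '1t', then exactly 4 of the literal '8', then one or more of a digit (lazy).
Scanning left to right: at [3:56] match 'le-xou1888862mbleyqeuxxxF1t8888205usleyxxxtxxM1t88882', group 1 = 'le-x'.
One capturing group, so `findall` returns just the captured substring from the one match — 1 in all.

['le-x']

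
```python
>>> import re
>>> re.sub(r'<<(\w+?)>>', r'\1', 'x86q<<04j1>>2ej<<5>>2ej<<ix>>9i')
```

'x86q04j12ej52ejix9i'

Matches: at [4:12] → '<<04j1>>'; at [15:20] → '<<5>>'; at [23:29] → '<<ix>>'.
Each match is replaced using the text its own group 1 captured.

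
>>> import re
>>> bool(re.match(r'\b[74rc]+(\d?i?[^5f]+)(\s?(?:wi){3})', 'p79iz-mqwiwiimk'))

This matches a word boundary (`\b`, zero-width); then one or more of one of [74rc]; then optionally a digit, then optionally the literal 'i', then one or more of any character except [5f] (captured); then optionally whitespace, then the literal 'wi' repeated 3 times (captured).
`re.match` won't scan ahead — the pattern has to work from the very first character.
Here the string doesn't start with a match, so the call returns None, and `bool(None)` is False.

False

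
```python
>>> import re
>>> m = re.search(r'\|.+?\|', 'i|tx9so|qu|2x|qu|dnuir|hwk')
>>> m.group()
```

'|tx9so|'

The match spans [1:8] → '|tx9so|'.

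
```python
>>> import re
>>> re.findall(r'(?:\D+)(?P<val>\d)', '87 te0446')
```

['0']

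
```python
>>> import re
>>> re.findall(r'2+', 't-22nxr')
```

['22']

Pattern: one or more of a literal '2'.
No capturing groups, so `findall` returns the 1 full match string.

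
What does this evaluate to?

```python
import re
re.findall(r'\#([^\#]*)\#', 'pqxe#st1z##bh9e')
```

`findall` collects group 1 from the one match (1 total).

['st1z']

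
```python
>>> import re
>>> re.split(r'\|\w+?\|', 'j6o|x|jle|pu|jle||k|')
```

['j6o', 'jle', 'jle|', '']

Each match becomes a cut point; 4 segments remain.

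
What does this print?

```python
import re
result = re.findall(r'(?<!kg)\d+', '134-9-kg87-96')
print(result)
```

['134', '9', '7', '96']

Because the assertion is negative and zero-width, positions next to the forbidden text are skipped.
Scanning left to right: at [0:3] → '134'; at [4:5] → '9'; at [9:10] → '7'; at [11:13] → '96'.
With no groups in the pattern, `findall` gives back each whole match — 4 here.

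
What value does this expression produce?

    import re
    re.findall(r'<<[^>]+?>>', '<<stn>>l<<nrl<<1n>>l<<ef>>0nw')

With no groups in the pattern, `findall` gives back each whole match — 3 here.

['<<stn>>', '<<nrl<<1n>>', '<<ef>>']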